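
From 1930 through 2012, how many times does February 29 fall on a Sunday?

Leap years in 1930–2012: 21 of them.
Feb 29 weekday advances by 5 (mod 7) from one leap year to the next four years later (or differs when a century non-leap intervenes).
Leap-day weekdays: 1932:Mon 1936:Sat 1940:Thu 1944:Tue 1948:Sun✓ 1952:Fri 1956:Wed 1960:Mon 1964:Sat 1968:Thu 1972:Tue 1976:Sun✓ 1980:Fri 1984:Wed 1988:Mon 1992:Sat 1996:Thu 2000:Tue 2004:Sun✓ 2008:Fri 2012:Wed
Sunday: 1948, 1976, 2004 → 3.

3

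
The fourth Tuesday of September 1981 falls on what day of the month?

September 1, 1981 is a Tuesday, so the first Tuesday is the 1st.
The fourth Tuesday is 1 + 21 = 22.

22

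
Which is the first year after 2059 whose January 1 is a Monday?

Jan 1 advances by 2 weekdays after a leap year and by 1 after a common year.
2059: Jan 1 is Wednesday.
2060: Thursday (leap)
2061: Saturday
2062: Sunday
2063: Monday
2063 begins on a Monday

2063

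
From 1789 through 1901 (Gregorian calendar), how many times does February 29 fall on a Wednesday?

Leap years in 1789–1901: 26 of them.
Feb 29 weekday advances by 5 (mod 7) from one leap year to the next four years later (or differs when a century non-leap intervenes).
Leap-day weekdays: 1792:Wed✓ 1796:Mon 1804:Wed✓ 1808:Mon 1812:Sat 1816:Thu 1820:Tue 1824:Sun 1828:Fri 1832:Wed✓ 1836:Mon 1840:Sat 1844:Thu 1848:Tue 1852:Sun 1856:Fri 1860:Wed✓ 1864:Mon 1868:Sat 1872:Thu 1876:Tue 1880:Sun 1884:Fri 1888:Wed✓ 1892:Mon 1896:Sat
Wednesday: 1792, 1804, 1832, 1860, 1888 → 5.

5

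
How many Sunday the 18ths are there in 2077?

2

Check the 18th of each month of 2077: Jan 18: Mon, Feb 18: Thu, Mar 18: Thu, Apr 18: Sun, May 18: Tue, Jun 18: Fri, Jul 18: Sun, Aug 18: Wed, Sep 18: Sat, Oct 18: Mon, Nov 18: Thu, Dec 18: Sat.
Sunday occurs in April, July — 2 months.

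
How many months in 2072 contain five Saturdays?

5

A month of length L has five Saturdays iff its first Saturday is on day ≤ L−28 (so day 1–3 in a 31-day month, 1–2 in a 30-day month, day 1 in a leap February).
Checking each month of 2072: Jan starts Fri (31d) ✓; Feb starts Mon (29d); Mar starts Tue (31d); Apr starts Fri (30d) ✓; May starts Sun (31d); Jun starts Wed (30d); Jul starts Fri (31d) ✓; Aug starts Mon (31d); Sep starts Thu (30d); Oct starts Sat (31d) ✓; Nov starts Tue (30d); Dec starts Thu (31d) ✓.
Five-Saturday months: January, April, July, October, December → 5.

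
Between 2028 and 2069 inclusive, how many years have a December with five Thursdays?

December has 31 days; it has five Thursdays when Thursday falls among the first (month-length − 28) days — i.e. when December 1 is one of Thursday/Wednesday/Tuesday.
December 1 by year: 2028:Fri 2029:Sat 2030:Sun 2031:Mon 2032:Wed✓ 2033:Thu✓ 2034:Fri 2035:Sat 2036:Mon 2037:Tue✓ 2038:Wed✓ 2039:Thu✓ 2040:Sat 2041:Sun 2042:Mon …(12 more)… 2055:Wed✓ 2056:Fri 2057:Sat 2058:Sun 2059:Mon 2060:Wed✓ 2061:Thu✓ 2062:Fri 2063:Sat 2064:Mon 2065:Tue✓ 2066:Wed✓ 2067:Thu✓ 2068:Sat 2069:Sun
Years with five Thursdays: 2032, 2033, 2037, 2038, 2039, 2043, 2044, 2048, 2049, 2050, 2054, 2055, 2060, 2061, 2065, 2066, 2067 → 17.

17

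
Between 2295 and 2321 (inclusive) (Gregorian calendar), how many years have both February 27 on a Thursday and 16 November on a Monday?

2

Check each year's weekday for February 27 and 16 November:
  2295: Wed/Sat  2296: Thu/Mon ✓  2297: Sat/Tue  2298: Sun/Wed  2299: Mon/Thu  2300: Tue/Fri  2301: Wed/Sat  2302: Thu/Sun  2303: Fri/Mon  2304: Sat/Wed  2305: Mon/Thu  2306: Tue/Fri  2307: Wed/Sat  2308: Thu/Mon ✓  2309: Sat/Tue  2310: Sun/Wed  2311: Mon/Thu  2312: Tue/Sat  2313: Thu/Sun  2314: Fri/Mon  2315: Sat/Tue  2316: Sun/Thu  2317: Tue/Fri  2318: Wed/Sat  2319: Thu/Sun  2320: Fri/Tue  2321: Sun/Wed
Both conditions hold in: 2296, 2308 — 2.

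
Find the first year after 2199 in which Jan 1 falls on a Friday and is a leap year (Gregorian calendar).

2208

Jan 1 advances by 2 weekdays after a leap year and by 1 after a common year.
2199: Jan 1 is Tuesday.
2200: Wednesday
2201: Thursday
2202: Friday
2203: Saturday
2204: Sunday (leap)
2205: Tuesday
2206: Wednesday
2207: Thursday
2208: Friday (leap)
2208 begins on a Friday and is a leap year.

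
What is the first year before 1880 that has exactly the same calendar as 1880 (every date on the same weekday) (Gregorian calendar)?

Two years share a calendar iff Jan 1 falls on the same weekday and both are leap or both are common. 1880: Jan 1 is Thursday, leap year.
1879: Jan 1 Wednesday, common
1878: Jan 1 Tuesday, common
1877: Jan 1 Monday, common
1876: Jan 1 Saturday, leap
1875: Jan 1 Friday, common
1874: Jan 1 Thursday, common
1873: Jan 1 Wednesday, common
1872: Jan 1 Monday, leap
1871: Jan 1 Sunday, common
1870: Jan 1 Saturday, common
1869: Jan 1 Friday, common
1868: Jan 1 Wednesday, leap
1867: Jan 1 Tuesday, common
1866: Jan 1 Monday, common
1865: Jan 1 Sunday, common
1864: Jan 1 Friday, leap
1863: Jan 1 Thursday, common
1862: Jan 1 Wednesday, common
1861: Jan 1 Tuesday, common
1860: Jan 1 Sunday, leap
1859: Jan 1 Saturday, common
1858: Jan 1 Friday, common
1857: Jan 1 Thursday, common
1856: Jan 1 Tuesday, leap
1855: Jan 1 Monday, common
1854: Jan 1 Sunday, common
1853: Jan 1 Saturday, common
1852: Jan 1 Thursday, leap
1852 matches on both conditions.

1852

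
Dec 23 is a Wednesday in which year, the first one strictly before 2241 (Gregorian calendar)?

From one year to the next, a fixed date's weekday advances by 1, or by 2 when a Feb 29 lies between the two dates.
2241: December 23 is Thursday.
2240: Wednesday (−1)
Dec 23 falls on a Wednesday in 2240.

2240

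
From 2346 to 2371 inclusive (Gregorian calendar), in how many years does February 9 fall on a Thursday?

4

Track February 9's weekday year by year (advancing +1, or +2 across a Feb 29):
  2346: Sat  2347: Sun (+1)  2348: Mon (+1)  2349: Wed (+2)  2350: Thu (+1) ✓
  2351: Fri (+1)  2352: Sat (+1)  2353: Mon (+2)  2354: Tue (+1)  2355: Wed (+1)
  2356: Thu (+1) ✓  2357: Sat (+2)  2358: Sun (+1)  2359: Mon (+1)  2360: Tue (+1)
  2361: Thu (+2) ✓  2362: Fri (+1)  2363: Sat (+1)  2364: Sun (+1)  2365: Tue (+2)
  2366: Wed (+1)  2367: Thu (+1) ✓  2368: Fri (+1)  2369: Sun (+2)  2370: Mon (+1)
  2371: Tue (+1)
Thursday years: 2350, 2356, 2361, 2367 — 4 in total.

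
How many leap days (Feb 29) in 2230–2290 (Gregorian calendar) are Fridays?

2

Leap years in 2230–2290: 15 of them.
Feb 29 weekday advances by 5 (mod 7) from one leap year to the next four years later (or differs when a century non-leap intervenes).
Leap-day weekdays: 2232:Wed 2236:Mon 2240:Sat 2244:Thu 2248:Tue 2252:Sun 2256:Fri✓ 2260:Wed 2264:Mon 2268:Sat 2272:Thu 2276:Tue 2280:Sun 2284:Fri✓ 2288:Wed
Friday: 2256, 2284 → 2.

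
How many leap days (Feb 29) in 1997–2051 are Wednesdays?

2

Leap years in 1997–2051: 13 of them.
Feb 29 weekday advances by 5 (mod 7) from one leap year to the next four years later (or differs when a century non-leap intervenes).
Leap-day weekdays: 2000:Tue 2004:Sun 2008:Fri 2012:Wed✓ 2016:Mon 2020:Sat 2024:Thu 2028:Tue 2032:Sun 2036:Fri 2040:Wed✓ 2044:Mon 2048:Sat
Wednesday: 2012, 2040 → 2.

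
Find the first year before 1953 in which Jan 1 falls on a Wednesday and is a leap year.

1936

Jan 1 advances by 2 weekdays after a leap year and by 1 after a common year.
1953: Jan 1 is Thursday.
1952: Tuesday (leap)
1951: Monday
1950: Sunday
1949: Saturday
1948: Thursday (leap)
1947: Wednesday
1946: Tuesday
1945: Monday
1944: Saturday (leap)
1943: Friday
1942: Thursday
1941: Wednesday
1940: Monday (leap)
1939: Sunday
1938: Saturday
1937: Friday
1936: Wednesday (leap)
1936 begins on a Wednesday and is a leap year.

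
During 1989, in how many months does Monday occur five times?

A month of length L has five Mondays iff its first Monday is on day ≤ L−28 (so day 1–3 in a 31-day month, 1–2 in a 30-day month, day 1 in a leap February).
Checking each month of 1989: Jan starts Sun (31d) ✓; Feb starts Wed (28d); Mar starts Wed (31d); Apr starts Sat (30d); May starts Mon (31d) ✓; Jun starts Thu (30d); Jul starts Sat (31d) ✓; Aug starts Tue (31d); Sep starts Fri (30d); Oct starts Sun (31d) ✓; Nov starts Wed (30d); Dec starts Fri (31d).
Five-Monday months: January, May, July, October → 4.

4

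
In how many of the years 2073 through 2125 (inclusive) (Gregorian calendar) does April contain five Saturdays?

15

April has 30 days; it has five Saturdays when Saturday falls among the first (month-length − 28) days — i.e. when April 1 is one of Saturday/Friday.
April 1 by year: 2073:Sat✓ 2074:Sun 2075:Mon 2076:Wed 2077:Thu 2078:Fri✓ 2079:Sat✓ 2080:Mon 2081:Tue 2082:Wed 2083:Thu 2084:Sat✓ 2085:Sun 2086:Mon 2087:Tue …(23 more)… 2111:Wed 2112:Fri✓ 2113:Sat✓ 2114:Sun 2115:Mon 2116:Wed 2117:Thu 2118:Fri✓ 2119:Sat✓ 2120:Mon 2121:Tue 2122:Wed 2123:Thu 2124:Sat✓ 2125:Sun
Years with five Saturdays: 2073, 2078, 2079, 2084, 2089, 2090, 2095, 2101, 2102, 2107, 2112, 2113, 2118, 2119, 2124 → 15.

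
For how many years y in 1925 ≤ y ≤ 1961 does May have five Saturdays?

May has 31 days; it has five Saturdays when Saturday falls among the first (month-length − 28) days — i.e. when May 1 is one of Saturday/Friday/Thursday.
May 1 by year: 1925:Fri✓ 1926:Sat✓ 1927:Sun 1928:Tue 1929:Wed 1930:Thu✓ 1931:Fri✓ 1932:Sun 1933:Mon 1934:Tue 1935:Wed 1936:Fri✓ 1937:Sat✓ 1938:Sun 1939:Mon …(7 more)… 1947:Thu✓ 1948:Sat✓ 1949:Sun 1950:Mon 1951:Tue 1952:Thu✓ 1953:Fri✓ 1954:Sat✓ 1955:Sun 1956:Tue 1957:Wed 1958:Thu✓ 1959:Fri✓ 1960:Sun 1961:Mon
Years with five Saturdays: 1925, 1926, 1930, 1931, 1936, 1937, 1941, 1942, 1943, 1947, 1948, 1952, 1953, 1954, 1958, 1959 → 16.

16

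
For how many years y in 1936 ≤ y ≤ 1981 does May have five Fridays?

20

May has 31 days; it has five Fridays when Friday falls among the first (month-length − 28) days — i.e. when May 1 is one of Friday/Thursday/Wednesday.
May 1 by year: 1936:Fri✓ 1937:Sat 1938:Sun 1939:Mon 1940:Wed✓ 1941:Thu✓ 1942:Fri✓ 1943:Sat 1944:Mon 1945:Tue 1946:Wed✓ 1947:Thu✓ 1948:Sat 1949:Sun 1950:Mon …(16 more)… 1967:Mon 1968:Wed✓ 1969:Thu✓ 1970:Fri✓ 1971:Sat 1972:Mon 1973:Tue 1974:Wed✓ 1975:Thu✓ 1976:Sat 1977:Sun 1978:Mon 1979:Tue 1980:Thu✓ 1981:Fri✓
Years with five Fridays: 1936, 1940, 1941, 1942, 1946, 1947, 1952, 1953, 1957, 1958, 1959, 1963, 1964, 1968, 1969, 1970, 1974, 1975, 1980, 1981 → 20.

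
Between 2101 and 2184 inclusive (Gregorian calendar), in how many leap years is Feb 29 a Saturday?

Leap years in 2101–2184: 21 of them.
Feb 29 weekday advances by 5 (mod 7) from one leap year to the next four years later (or differs when a century non-leap intervenes).
Leap-day weekdays: 2104:Fri 2108:Wed 2112:Mon 2116:Sat✓ 2120:Thu 2124:Tue 2128:Sun 2132:Fri 2136:Wed 2140:Mon 2144:Sat✓ 2148:Thu 2152:Tue 2156:Sun 2160:Fri 2164:Wed 2168:Mon 2172:Sat✓ 2176:Thu 2180:Tue 2184:Sun
Saturday: 2116, 2144, 2172 → 3.

3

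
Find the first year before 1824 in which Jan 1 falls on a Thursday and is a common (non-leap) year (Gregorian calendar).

Jan 1 advances by 2 weekdays after a leap year and by 1 after a common year.
1824: Jan 1 is Thursday (leap).
1823: Wednesday
1822: Tuesday
1821: Monday
1820: Saturday (leap)
1819: Friday
1818: Thursday
1818 begins on a Thursday and is a common year.

1818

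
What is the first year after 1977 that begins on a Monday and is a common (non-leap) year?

1979

Jan 1 advances by 2 weekdays after a leap year and by 1 after a common year.
1977: Jan 1 is Saturday.
1978: Sunday
1979: Monday
1979 begins on a Monday and is a common year.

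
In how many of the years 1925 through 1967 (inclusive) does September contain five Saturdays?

12

September has 30 days; it has five Saturdays when Saturday falls among the first (month-length − 28) days — i.e. when September 1 is one of Saturday/Friday.
September 1 by year: 1925:Tue 1926:Wed 1927:Thu 1928:Sat✓ 1929:Sun 1930:Mon 1931:Tue 1932:Thu 1933:Fri✓ 1934:Sat✓ 1935:Sun 1936:Tue 1937:Wed 1938:Thu 1939:Fri✓ …(13 more)… 1953:Tue 1954:Wed 1955:Thu 1956:Sat✓ 1957:Sun 1958:Mon 1959:Tue 1960:Thu 1961:Fri✓ 1962:Sat✓ 1963:Sun 1964:Tue 1965:Wed 1966:Thu 1967:Fri✓
Years with five Saturdays: 1928, 1933, 1934, 1939, 1944, 1945, 1950, 1951, 1956, 1961, 1962, 1967 → 12.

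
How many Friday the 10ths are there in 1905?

Check the 10th of each month of 1905: Jan 10: Tue, Feb 10: Fri, Mar 10: Fri, Apr 10: Mon, May 10: Wed, Jun 10: Sat, Jul 10: Mon, Aug 10: Thu, Sep 10: Sun, Oct 10: Tue, Nov 10: Fri, Dec 10: Sun.
Friday occurs in February, March, November — 3 months.

3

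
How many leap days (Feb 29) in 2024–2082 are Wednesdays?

2

Leap years in 2024–2082: 15 of them.
Feb 29 weekday advances by 5 (mod 7) from one leap year to the next four years later (or differs when a century non-leap intervenes).
Leap-day weekdays: 2024:Thu 2028:Tue 2032:Sun 2036:Fri 2040:Wed✓ 2044:Mon 2048:Sat 2052:Thu 2056:Tue 2060:Sun 2064:Fri 2068:Wed✓ 2072:Mon 2076:Sat 2080:Thu
Wednesday: 2040, 2068 → 2.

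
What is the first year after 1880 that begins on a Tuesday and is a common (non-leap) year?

1889

Jan 1 advances by 2 weekdays after a leap year and by 1 after a common year.
1880: Jan 1 is Thursday (leap).
1881: Saturday
1882: Sunday
1883: Monday
1884: Tuesday (leap)
1885: Thursday
1886: Friday
1887: Saturday
1888: Sunday (leap)
1889: Tuesday
1889 begins on a Tuesday and is a common year.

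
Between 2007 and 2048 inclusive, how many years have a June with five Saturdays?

June has 30 days; it has five Saturdays when Saturday falls among the first (month-length − 28) days — i.e. when June 1 is one of Saturday/Friday.
June 1 by year: 2007:Fri✓ 2008:Sun 2009:Mon 2010:Tue 2011:Wed 2012:Fri✓ 2013:Sat✓ 2014:Sun 2015:Mon 2016:Wed 2017:Thu 2018:Fri✓ 2019:Sat✓ 2020:Mon 2021:Tue …(12 more)… 2034:Thu 2035:Fri✓ 2036:Sun 2037:Mon 2038:Tue 2039:Wed 2040:Fri✓ 2041:Sat✓ 2042:Sun 2043:Mon 2044:Wed 2045:Thu 2046:Fri✓ 2047:Sat✓ 2048:Mon
Years with five Saturdays: 2007, 2012, 2013, 2018, 2019, 2024, 2029, 2030, 2035, 2040, 2041, 2046, 2047 → 13.

13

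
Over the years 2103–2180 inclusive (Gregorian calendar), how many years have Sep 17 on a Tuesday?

Track Sep 17's weekday year by year (advancing +1, or +2 across a Feb 29):
  2103: Mon  2104: Wed (+2)  2105: Thu (+1)  2106: Fri (+1)  2107: Sat (+1)
  2108: Mon (+2)  2109: Tue (+1) ✓  2110: Wed (+1)  2111: Thu (+1)  2112: Sat (+2)
  2113: Sun (+1)  2114: Mon (+1)  2115: Tue (+1) ✓  2116: Thu (+2)  … (50 more years) …
  2167: Thu (+1)  2168: Sat (+2)  2169: Sun (+1)  2170: Mon (+1)  2171: Tue (+1) ✓
  2172: Thu (+2)  2173: Fri (+1)  2174: Sat (+1)  2175: Sun (+1)  2176: Tue (+2) ✓
  2177: Wed (+1)  2178: Thu (+1)  2179: Fri (+1)  2180: Sun (+2)
Tuesday years: 2109, 2115, 2120, 2126, 2137, 2143, 2148, 2154, 2165, 2171, 2176 — 11 in total.

11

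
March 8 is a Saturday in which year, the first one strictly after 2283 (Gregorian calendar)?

2284

From one year to the next, a fixed date's weekday advances by 1, or by 2 when a Feb 29 lies between the two dates.
2283: March 8 is Thursday.
2284: Saturday (+2)
March 8 falls on a Saturday in 2284.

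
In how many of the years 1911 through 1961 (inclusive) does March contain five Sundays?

22

March has 31 days; it has five Sundays when Sunday falls among the first (month-length − 28) days — i.e. when March 1 is one of Sunday/Saturday/Friday.
March 1 by year: 1911:Wed 1912:Fri✓ 1913:Sat✓ 1914:Sun✓ 1915:Mon 1916:Wed 1917:Thu 1918:Fri✓ 1919:Sat✓ 1920:Mon 1921:Tue 1922:Wed 1923:Thu 1924:Sat✓ 1925:Sun✓ …(21 more)… 1947:Sat✓ 1948:Mon 1949:Tue 1950:Wed 1951:Thu 1952:Sat✓ 1953:Sun✓ 1954:Mon 1955:Tue 1956:Thu 1957:Fri✓ 1958:Sat✓ 1959:Sun✓ 1960:Tue 1961:Wed
Years with five Sundays: 1912, 1913, 1914, 1918, 1919, 1924, 1925, 1929, 1930, 1931, 1935, 1936, 1940, 1941, 1942, 1946, 1947, 1952, 1953, 1957, 1958, 1959 → 22.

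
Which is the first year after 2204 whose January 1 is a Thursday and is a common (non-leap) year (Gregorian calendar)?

Jan 1 advances by 2 weekdays after a leap year and by 1 after a common year.
2204: Jan 1 is Sunday (leap).
2205: Tuesday
2206: Wednesday
2207: Thursday
2207 begins on a Thursday and is a common year.

2207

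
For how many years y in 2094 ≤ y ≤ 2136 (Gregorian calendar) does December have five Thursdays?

December has 31 days; it has five Thursdays when Thursday falls among the first (month-length − 28) days — i.e. when December 1 is one of Thursday/Wednesday/Tuesday.
December 1 by year: 2094:Wed✓ 2095:Thu✓ 2096:Sat 2097:Sun 2098:Mon 2099:Tue✓ 2100:Wed✓ 2101:Thu✓ 2102:Fri 2103:Sat 2104:Mon 2105:Tue✓ 2106:Wed✓ 2107:Thu✓ 2108:Sat …(13 more)… 2122:Tue✓ 2123:Wed✓ 2124:Fri 2125:Sat 2126:Sun 2127:Mon 2128:Wed✓ 2129:Thu✓ 2130:Fri 2131:Sat 2132:Mon 2133:Tue✓ 2134:Wed✓ 2135:Thu✓ 2136:Sat
Years with five Thursdays: 2094, 2095, 2099, 2100, 2101, 2105, 2106, 2107, 2111, 2112, 2116, 2117, 2118, 2122, 2123, 2128, 2129, 2133, 2134, 2135 → 20.

20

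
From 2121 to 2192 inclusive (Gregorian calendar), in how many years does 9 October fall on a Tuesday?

11

Track 9 October's weekday year by year (advancing +1, or +2 across a Feb 29):
  2121: Thu  2122: Fri (+1)  2123: Sat (+1)  2124: Mon (+2)  2125: Tue (+1) ✓
  2126: Wed (+1)  2127: Thu (+1)  2128: Sat (+2)  2129: Sun (+1)  2130: Mon (+1)
  2131: Tue (+1) ✓  2132: Thu (+2)  2133: Fri (+1)  2134: Sat (+1)  … (44 more years) …
  2179: Sat (+1)  2180: Mon (+2)  2181: Tue (+1) ✓  2182: Wed (+1)  2183: Thu (+1)
  2184: Sat (+2)  2185: Sun (+1)  2186: Mon (+1)  2187: Tue (+1) ✓  2188: Thu (+2)
  2189: Fri (+1)  2190: Sat (+1)  2191: Sun (+1)  2192: Tue (+2) ✓
Tuesday years: 2125, 2131, 2136, 2142, 2153, 2159, 2164, 2170, 2181, 2187, 2192 — 11 in total.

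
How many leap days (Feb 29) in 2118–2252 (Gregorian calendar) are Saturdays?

Leap years in 2118–2252: 33 of them.
Feb 29 weekday advances by 5 (mod 7) from one leap year to the next four years later (or differs when a century non-leap intervenes).
Leap-day weekdays: 2120:Thu 2124:Tue 2128:Sun 2132:Fri 2136:Wed 2140:Mon 2144:Sat✓ 2148:Thu 2152:Tue 2156:Sun 2160:Fri 2164:Wed 2168:Mon …(7 more)… 2204:Wed 2208:Mon 2212:Sat✓ 2216:Thu 2220:Tue 2224:Sun 2228:Fri 2232:Wed 2236:Mon 2240:Sat✓ 2244:Thu 2248:Tue 2252:Sun
Saturday: 2144, 2172, 2212, 2240 → 4.

4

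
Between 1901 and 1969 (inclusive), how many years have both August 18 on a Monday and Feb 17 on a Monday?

Check each year's weekday for August 18 and Feb 17:
  1901: Sun/Sun  1902: Mon/Mon ✓  1903: Tue/Tue  1904: Thu/Wed  1905: Fri/Fri  1906: Sat/Sat  1907: Sun/Sun  1908: Tue/Mon  1909: Wed/Wed  1910: Thu/Thu  1911: Fri/Fri  1912: Sun/Sat  1913: Mon/Mon ✓  1914: Tue/Tue  …(41 more)…  1956: Sat/Fri  1957: Sun/Sun  1958: Mon/Mon ✓  1959: Tue/Tue  1960: Thu/Wed  1961: Fri/Fri  1962: Sat/Sat  1963: Sun/Sun  1964: Tue/Mon  1965: Wed/Wed  1966: Thu/Thu  1967: Fri/Fri  1968: Sun/Sat  1969: Mon/Mon ✓
Both conditions hold in: 1902, 1913, 1919, 1930, 1941, 1947, 1958, 1969 — 8.

8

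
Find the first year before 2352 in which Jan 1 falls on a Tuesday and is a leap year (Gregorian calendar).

2324

Jan 1 advances by 2 weekdays after a leap year and by 1 after a common year.
2352: Jan 1 is Tuesday (leap).
2351: Monday
2350: Sunday
2349: Saturday
2348: Thursday (leap)
2347: Wednesday
2346: Tuesday
2345: Monday
2344: Saturday (leap)
2343: Friday
2342: Thursday
2341: Wednesday
2340: Monday (leap)
2339: Sunday
2338: Saturday
2337: Friday
2336: Wednesday (leap)
2335: Tuesday
2334: Monday
2333: Sunday
2332: Friday (leap)
2331: Thursday
2330: Wednesday
2329: Tuesday
2328: Sunday (leap)
2327: Saturday
2326: Friday
2325: Thursday
2324: Tuesday (leap)
2324 begins on a Tuesday and is a leap year.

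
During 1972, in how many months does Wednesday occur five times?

A month of length L has five Wednesdays iff its first Wednesday is on day ≤ L−28 (so day 1–3 in a 31-day month, 1–2 in a 30-day month, day 1 in a leap February).
Checking each month of 1972: Jan starts Sat (31d); Feb starts Tue (29d); Mar starts Wed (31d) ✓; Apr starts Sat (30d); May starts Mon (31d) ✓; Jun starts Thu (30d); Jul starts Sat (31d); Aug starts Tue (31d) ✓; Sep starts Fri (30d); Oct starts Sun (31d); Nov starts Wed (30d) ✓; Dec starts Fri (31d).
Five-Wednesday months: March, May, August, November → 4.

4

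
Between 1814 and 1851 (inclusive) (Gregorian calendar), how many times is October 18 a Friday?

6

Track October 18's weekday year by year (advancing +1, or +2 across a Feb 29):
  1814: Tue  1815: Wed (+1)  1816: Fri (+2) ✓  1817: Sat (+1)  1818: Sun (+1)
  1819: Mon (+1)  1820: Wed (+2)  1821: Thu (+1)  1822: Fri (+1) ✓  1823: Sat (+1)
  1824: Mon (+2)  1825: Tue (+1)  1826: Wed (+1)  1827: Thu (+1)  … (10 more years) …
  1838: Thu (+1)  1839: Fri (+1) ✓  1840: Sun (+2)  1841: Mon (+1)  1842: Tue (+1)
  1843: Wed (+1)  1844: Fri (+2) ✓  1845: Sat (+1)  1846: Sun (+1)  1847: Mon (+1)
  1848: Wed (+2)  1849: Thu (+1)  1850: Fri (+1) ✓  1851: Sat (+1)
Friday years: 1816, 1822, 1833, 1839, 1844, 1850 — 6 in total.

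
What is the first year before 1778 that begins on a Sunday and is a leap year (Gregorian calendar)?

Jan 1 advances by 2 weekdays after a leap year and by 1 after a common year.
1778: Jan 1 is Thursday.
1777: Wednesday
1776: Monday (leap)
1775: Sunday
1774: Saturday
1773: Friday
1772: Wednesday (leap)
1771: Tuesday
1770: Monday
1769: Sunday
1768: Friday (leap)
1767: Thursday
1766: Wednesday
1765: Tuesday
1764: Sunday (leap)
1764 begins on a Sunday and is a leap year.

1764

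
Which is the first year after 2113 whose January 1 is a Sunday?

2119

Jan 1 advances by 2 weekdays after a leap year and by 1 after a common year.
2113: Jan 1 is Sunday.
2114: Monday
2115: Tuesday
2116: Wednesday (leap)
2117: Friday
2118: Saturday
2119: Sunday
2119 begins on a Sunday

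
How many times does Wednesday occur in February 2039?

February 2039 has 28 days and begins on Tuesday.
The first Wednesday is February 2.
Wednesdays fall on 2, 9, 16, 23 — that's 4.

4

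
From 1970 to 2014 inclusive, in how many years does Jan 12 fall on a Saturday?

Track Jan 12's weekday year by year (advancing +1, or +2 across a Feb 29):
  1970: Mon  1971: Tue (+1)  1972: Wed (+1)  1973: Fri (+2)  1974: Sat (+1) ✓
  1975: Sun (+1)  1976: Mon (+1)  1977: Wed (+2)  1978: Thu (+1)  1979: Fri (+1)
  1980: Sat (+1) ✓  1981: Mon (+2)  1982: Tue (+1)  1983: Wed (+1)  … (17 more years) …
  2001: Fri (+2)  2002: Sat (+1) ✓  2003: Sun (+1)  2004: Mon (+1)  2005: Wed (+2)
  2006: Thu (+1)  2007: Fri (+1)  2008: Sat (+1) ✓  2009: Mon (+2)  2010: Tue (+1)
  2011: Wed (+1)  2012: Thu (+1)  2013: Sat (+2) ✓  2014: Sun (+1)
Saturday years: 1974, 1980, 1985, 1991, 2002, 2008, 2013 — 7 in total.

7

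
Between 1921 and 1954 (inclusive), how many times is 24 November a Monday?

5

Track 24 November's weekday year by year (advancing +1, or +2 across a Feb 29):
  1921: Thu  1922: Fri (+1)  1923: Sat (+1)  1924: Mon (+2) ✓  1925: Tue (+1)
  1926: Wed (+1)  1927: Thu (+1)  1928: Sat (+2)  1929: Sun (+1)  1930: Mon (+1) ✓
  1931: Tue (+1)  1932: Thu (+2)  1933: Fri (+1)  1934: Sat (+1)  … (6 more years) …
  1941: Mon (+1) ✓  1942: Tue (+1)  1943: Wed (+1)  1944: Fri (+2)  1945: Sat (+1)
  1946: Sun (+1)  1947: Mon (+1) ✓  1948: Wed (+2)  1949: Thu (+1)  1950: Fri (+1)
  1951: Sat (+1)  1952: Mon (+2) ✓  1953: Tue (+1)  1954: Wed (+1)
Monday years: 1924, 1930, 1941, 1947, 1952 — 5 in total.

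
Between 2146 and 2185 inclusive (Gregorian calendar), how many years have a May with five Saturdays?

May has 31 days; it has five Saturdays when Saturday falls among the first (month-length − 28) days — i.e. when May 1 is one of Saturday/Friday/Thursday.
May 1 by year: 2146:Sun 2147:Mon 2148:Wed 2149:Thu✓ 2150:Fri✓ 2151:Sat✓ 2152:Mon 2153:Tue 2154:Wed 2155:Thu✓ 2156:Sat✓ 2157:Sun 2158:Mon 2159:Tue 2160:Thu✓ …(10 more)… 2171:Wed 2172:Fri✓ 2173:Sat✓ 2174:Sun 2175:Mon 2176:Wed 2177:Thu✓ 2178:Fri✓ 2179:Sat✓ 2180:Mon 2181:Tue 2182:Wed 2183:Thu✓ 2184:Sat✓ 2185:Sun
Years with five Saturdays: 2149, 2150, 2151, 2155, 2156, 2160, 2161, 2162, 2166, 2167, 2172, 2173, 2177, 2178, 2179, 2183, 2184 → 17.

17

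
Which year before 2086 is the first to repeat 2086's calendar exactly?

Two years share a calendar iff Jan 1 falls on the same weekday and both are leap or both are common. 2086: Jan 1 is Tuesday, common year.
2085: Jan 1 Monday, common
2084: Jan 1 Saturday, leap
2083: Jan 1 Friday, common
2082: Jan 1 Thursday, common
2081: Jan 1 Wednesday, common
2080: Jan 1 Monday, leap
2079: Jan 1 Sunday, common
2078: Jan 1 Saturday, common
2077: Jan 1 Friday, common
2076: Jan 1 Wednesday, leap
2075: Jan 1 Tuesday, common
2075 matches on both conditions.

2075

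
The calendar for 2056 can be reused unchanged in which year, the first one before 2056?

2028

Two years share a calendar iff Jan 1 falls on the same weekday and both are leap or both are common. 2056: Jan 1 is Saturday, leap year.
2055: Jan 1 Friday, common
2054: Jan 1 Thursday, common
2053: Jan 1 Wednesday, common
2052: Jan 1 Monday, leap
2051: Jan 1 Sunday, common
2050: Jan 1 Saturday, common
2049: Jan 1 Friday, common
2048: Jan 1 Wednesday, leap
2047: Jan 1 Tuesday, common
2046: Jan 1 Monday, common
2045: Jan 1 Sunday, common
2044: Jan 1 Friday, leap
2043: Jan 1 Thursday, common
2042: Jan 1 Wednesday, common
2041: Jan 1 Tuesday, common
2040: Jan 1 Sunday, leap
2039: Jan 1 Saturday, common
2038: Jan 1 Friday, common
2037: Jan 1 Thursday, common
2036: Jan 1 Tuesday, leap
2035: Jan 1 Monday, common
2034: Jan 1 Sunday, common
2033: Jan 1 Saturday, common
2032: Jan 1 Thursday, leap
2031: Jan 1 Wednesday, common
2030: Jan 1 Tuesday, common
2029: Jan 1 Monday, common
2028: Jan 1 Saturday, leap
2028 matches on both conditions.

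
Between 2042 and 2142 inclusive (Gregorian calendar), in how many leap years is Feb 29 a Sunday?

3

Leap years in 2042–2142: 24 of them.
Feb 29 weekday advances by 5 (mod 7) from one leap year to the next four years later (or differs when a century non-leap intervenes).
Leap-day weekdays: 2044:Mon 2048:Sat 2052:Thu 2056:Tue 2060:Sun✓ 2064:Fri 2068:Wed 2072:Mon 2076:Sat 2080:Thu 2084:Tue 2088:Sun✓ 2092:Fri 2096:Wed 2104:Fri 2108:Wed 2112:Mon 2116:Sat 2120:Thu 2124:Tue 2128:Sun✓ 2132:Fri 2136:Wed 2140:Mon
Sunday: 2060, 2088, 2128 → 3.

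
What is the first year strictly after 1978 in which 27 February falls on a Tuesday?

From one year to the next, a fixed date's weekday advances by 1, or by 2 when a Feb 29 lies between the two dates.
1978: February 27 is Monday.
1979: Tuesday (+1)
27 February falls on a Tuesday in 1979.

1979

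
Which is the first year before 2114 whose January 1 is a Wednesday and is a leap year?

2076

Jan 1 advances by 2 weekdays after a leap year and by 1 after a common year.
2114: Jan 1 is Monday.
2113: Sunday
2112: Friday (leap)
2111: Thursday
2110: Wednesday
2109: Tuesday
2108: Sunday (leap)
2107: Saturday
2106: Friday
2105: Thursday
2104: Tuesday (leap)
2103: Monday
2102: Sunday
2101: Saturday
2100: Friday
2099: Thursday
2098: Wednesday
2097: Tuesday
2096: Sunday (leap)
2095: Saturday
2094: Friday
2093: Thursday
2092: Tuesday (leap)
2091: Monday
2090: Sunday
2089: Saturday
2088: Thursday (leap)
2087: Wednesday
2086: Tuesday
2085: Monday
2084: Saturday (leap)
2083: Friday
2082: Thursday
2081: Wednesday
2080: Monday (leap)
2079: Sunday
2078: Saturday
2077: Friday
2076: Wednesday (leap)
2076 begins on a Wednesday and is a leap year.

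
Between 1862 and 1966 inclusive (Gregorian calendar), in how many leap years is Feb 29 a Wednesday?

3

Leap years in 1862–1966: 25 of them.
Feb 29 weekday advances by 5 (mod 7) from one leap year to the next four years later (or differs when a century non-leap intervenes).
Leap-day weekdays: 1864:Mon 1868:Sat 1872:Thu 1876:Tue 1880:Sun 1884:Fri 1888:Wed✓ 1892:Mon 1896:Sat 1904:Mon 1908:Sat 1912:Thu 1916:Tue 1920:Sun 1924:Fri 1928:Wed✓ 1932:Mon 1936:Sat 1940:Thu 1944:Tue 1948:Sun 1952:Fri 1956:Wed✓ 1960:Mon 1964:Sat
Wednesday: 1888, 1928, 1956 → 3.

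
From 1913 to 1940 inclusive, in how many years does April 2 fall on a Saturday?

Track April 2's weekday year by year (advancing +1, or +2 across a Feb 29):
  1913: Wed  1914: Thu (+1)  1915: Fri (+1)  1916: Sun (+2)  1917: Mon (+1)
  1918: Tue (+1)  1919: Wed (+1)  1920: Fri (+2)  1921: Sat (+1) ✓  1922: Sun (+1)
  1923: Mon (+1)  1924: Wed (+2)  1925: Thu (+1)  1926: Fri (+1)  1927: Sat (+1) ✓
  1928: Mon (+2)  1929: Tue (+1)  1930: Wed (+1)  1931: Thu (+1)  1932: Sat (+2) ✓
  1933: Sun (+1)  1934: Mon (+1)  1935: Tue (+1)  1936: Thu (+2)  1937: Fri (+1)
  1938: Sat (+1) ✓  1939: Sun (+1)  1940: Tue (+2)
Saturday years: 1921, 1927, 1932, 1938 — 4 in total.

4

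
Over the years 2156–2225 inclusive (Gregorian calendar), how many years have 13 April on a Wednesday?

Track 13 April's weekday year by year (advancing +1, or +2 across a Feb 29):
  2156: Tue  2157: Wed (+1) ✓  2158: Thu (+1)  2159: Fri (+1)  2160: Sun (+2)
  2161: Mon (+1)  2162: Tue (+1)  2163: Wed (+1) ✓  2164: Fri (+2)  2165: Sat (+1)
  2166: Sun (+1)  2167: Mon (+1)  2168: Wed (+2) ✓  2169: Thu (+1)  … (42 more years) …
  2212: Mon (+2)  2213: Tue (+1)  2214: Wed (+1) ✓  2215: Thu (+1)  2216: Sat (+2)
  2217: Sun (+1)  2218: Mon (+1)  2219: Tue (+1)  2220: Thu (+2)  2221: Fri (+1)
  2222: Sat (+1)  2223: Sun (+1)  2224: Tue (+2)  2225: Wed (+1) ✓
Wednesday years: 2157, 2163, 2168, 2174, 2185, 2191, 2196, 2203, 2208, 2214, 2225 — 11 in total.

11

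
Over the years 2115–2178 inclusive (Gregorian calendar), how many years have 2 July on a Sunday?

Track 2 July's weekday year by year (advancing +1, or +2 across a Feb 29):
  2115: Tue  2116: Thu (+2)  2117: Fri (+1)  2118: Sat (+1)  2119: Sun (+1) ✓
  2120: Tue (+2)  2121: Wed (+1)  2122: Thu (+1)  2123: Fri (+1)  2124: Sun (+2) ✓
  2125: Mon (+1)  2126: Tue (+1)  2127: Wed (+1)  2128: Fri (+2)  … (36 more years) …
  2165: Tue (+1)  2166: Wed (+1)  2167: Thu (+1)  2168: Sat (+2)  2169: Sun (+1) ✓
  2170: Mon (+1)  2171: Tue (+1)  2172: Thu (+2)  2173: Fri (+1)  2174: Sat (+1)
  2175: Sun (+1) ✓  2176: Tue (+2)  2177: Wed (+1)  2178: Thu (+1)
Sunday years: 2119, 2124, 2130, 2141, 2147, 2152, 2158, 2169, 2175 — 9 in total.

9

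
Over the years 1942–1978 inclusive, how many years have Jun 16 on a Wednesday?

Track Jun 16's weekday year by year (advancing +1, or +2 across a Feb 29):
  1942: Tue  1943: Wed (+1) ✓  1944: Fri (+2)  1945: Sat (+1)  1946: Sun (+1)
  1947: Mon (+1)  1948: Wed (+2) ✓  1949: Thu (+1)  1950: Fri (+1)  1951: Sat (+1)
  1952: Mon (+2)  1953: Tue (+1)  1954: Wed (+1) ✓  1955: Thu (+1)  … (9 more years) …
  1965: Wed (+1) ✓  1966: Thu (+1)  1967: Fri (+1)  1968: Sun (+2)  1969: Mon (+1)
  1970: Tue (+1)  1971: Wed (+1) ✓  1972: Fri (+2)  1973: Sat (+1)  1974: Sun (+1)
  1975: Mon (+1)  1976: Wed (+2) ✓  1977: Thu (+1)  1978: Fri (+1)
Wednesday years: 1943, 1948, 1954, 1965, 1971, 1976 — 6 in total.

6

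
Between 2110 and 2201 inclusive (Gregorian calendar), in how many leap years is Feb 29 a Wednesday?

Leap years in 2110–2201: 22 of them.
Feb 29 weekday advances by 5 (mod 7) from one leap year to the next four years later (or differs when a century non-leap intervenes).
Leap-day weekdays: 2112:Mon 2116:Sat 2120:Thu 2124:Tue 2128:Sun 2132:Fri 2136:Wed✓ 2140:Mon 2144:Sat 2148:Thu 2152:Tue 2156:Sun 2160:Fri 2164:Wed✓ 2168:Mon 2172:Sat 2176:Thu 2180:Tue 2184:Sun 2188:Fri 2192:Wed✓ 2196:Mon
Wednesday: 2136, 2164, 2192 → 3.

3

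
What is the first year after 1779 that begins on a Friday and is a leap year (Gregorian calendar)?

Jan 1 advances by 2 weekdays after a leap year and by 1 after a common year.
1779: Jan 1 is Friday.
1780: Saturday (leap)
1781: Monday
1782: Tuesday
1783: Wednesday
1784: Thursday (leap)
1785: Saturday
1786: Sunday
1787: Monday
1788: Tuesday (leap)
1789: Thursday
1790: Friday
1791: Saturday
1792: Sunday (leap)
1793: Tuesday
1794: Wednesday
1795: Thursday
1796: Friday (leap)
1796 begins on a Friday and is a leap year.

1796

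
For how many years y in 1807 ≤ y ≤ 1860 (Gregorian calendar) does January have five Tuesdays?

January has 31 days; it has five Tuesdays when Tuesday falls among the first (month-length − 28) days — i.e. when January 1 is one of Tuesday/Monday/Sunday.
January 1 by year: 1807:Thu 1808:Fri 1809:Sun✓ 1810:Mon✓ 1811:Tue✓ 1812:Wed 1813:Fri 1814:Sat 1815:Sun✓ 1816:Mon✓ 1817:Wed 1818:Thu 1819:Fri 1820:Sat 1821:Mon✓ …(24 more)… 1846:Thu 1847:Fri 1848:Sat 1849:Mon✓ 1850:Tue✓ 1851:Wed 1852:Thu 1853:Sat 1854:Sun✓ 1855:Mon✓ 1856:Tue✓ 1857:Thu 1858:Fri 1859:Sat 1860:Sun✓
Years with five Tuesdays: 1809, 1810, 1811, 1815, 1816, 1821, 1822, 1826, 1827, 1828, 1832, 1833, 1837, 1838, 1839, 1843, 1844, 1849, 1850, 1854, 1855, 1856, 1860 → 23.

23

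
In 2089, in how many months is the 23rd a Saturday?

2

Check the 23rd of each month of 2089: Jan 23: Sun, Feb 23: Wed, Mar 23: Wed, Apr 23: Sat, May 23: Mon, Jun 23: Thu, Jul 23: Sat, Aug 23: Tue, Sep 23: Fri, Oct 23: Sun, Nov 23: Wed, Dec 23: Fri.
Saturday occurs in April, July — 2 months.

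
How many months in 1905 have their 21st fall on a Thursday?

Check the 21st of each month of 1905: Jan 21: Sat, Feb 21: Tue, Mar 21: Tue, Apr 21: Fri, May 21: Sun, Jun 21: Wed, Jul 21: Fri, Aug 21: Mon, Sep 21: Thu, Oct 21: Sat, Nov 21: Tue, Dec 21: Thu.
Thursday occurs in September, December — 2 months.

2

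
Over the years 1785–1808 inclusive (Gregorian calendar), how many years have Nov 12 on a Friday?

Track Nov 12's weekday year by year (advancing +1, or +2 across a Feb 29):
  1785: Sat  1786: Sun (+1)  1787: Mon (+1)  1788: Wed (+2)  1789: Thu (+1)
  1790: Fri (+1) ✓  1791: Sat (+1)  1792: Mon (+2)  1793: Tue (+1)  1794: Wed (+1)
  1795: Thu (+1)  1796: Sat (+2)  1797: Sun (+1)  1798: Mon (+1)  1799: Tue (+1)
  1800: Wed (+1)  1801: Thu (+1)  1802: Fri (+1) ✓  1803: Sat (+1)  1804: Mon (+2)
  1805: Tue (+1)  1806: Wed (+1)  1807: Thu (+1)  1808: Sat (+2)
Friday years: 1790, 1802 — 2 in total.

2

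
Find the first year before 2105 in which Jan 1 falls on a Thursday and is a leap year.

2088

Jan 1 advances by 2 weekdays after a leap year and by 1 after a common year.
2105: Jan 1 is Thursday.
2104: Tuesday (leap)
2103: Monday
2102: Sunday
2101: Saturday
2100: Friday
2099: Thursday
2098: Wednesday
2097: Tuesday
2096: Sunday (leap)
2095: Saturday
2094: Friday
2093: Thursday
2092: Tuesday (leap)
2091: Monday
2090: Sunday
2089: Saturday
2088: Thursday (leap)
2088 begins on a Thursday and is a leap year.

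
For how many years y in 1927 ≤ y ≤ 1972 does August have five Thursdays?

20

August has 31 days; it has five Thursdays when Thursday falls among the first (month-length − 28) days — i.e. when August 1 is one of Thursday/Wednesday/Tuesday.
August 1 by year: 1927:Mon 1928:Wed✓ 1929:Thu✓ 1930:Fri 1931:Sat 1932:Mon 1933:Tue✓ 1934:Wed✓ 1935:Thu✓ 1936:Sat 1937:Sun 1938:Mon 1939:Tue✓ 1940:Thu✓ 1941:Fri …(16 more)… 1958:Fri 1959:Sat 1960:Mon 1961:Tue✓ 1962:Wed✓ 1963:Thu✓ 1964:Sat 1965:Sun 1966:Mon 1967:Tue✓ 1968:Thu✓ 1969:Fri 1970:Sat 1971:Sun 1972:Tue✓
Years with five Thursdays: 1928, 1929, 1933, 1934, 1935, 1939, 1940, 1944, 1945, 1946, 1950, 1951, 1956, 1957, 1961, 1962, 1963, 1967, 1968, 1972 → 20.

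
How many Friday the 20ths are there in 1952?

1

Check the 20th of each month of 1952: Jan 20: Sun, Feb 20: Wed, Mar 20: Thu, Apr 20: Sun, May 20: Tue, Jun 20: Fri, Jul 20: Sun, Aug 20: Wed, Sep 20: Sat, Oct 20: Mon, Nov 20: Thu, Dec 20: Sat.
Friday occurs in June — 1 month.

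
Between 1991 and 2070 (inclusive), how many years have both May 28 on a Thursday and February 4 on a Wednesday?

8

Check each year's weekday for May 28 and February 4:
  1991: Tue/Mon  1992: Thu/Tue  1993: Fri/Thu  1994: Sat/Fri  1995: Sun/Sat  1996: Tue/Sun  1997: Wed/Tue  1998: Thu/Wed ✓  1999: Fri/Thu  2000: Sun/Fri  2001: Mon/Sun  2002: Tue/Mon  2003: Wed/Tue  2004: Fri/Wed  …(52 more)…  2057: Mon/Sun  2058: Tue/Mon  2059: Wed/Tue  2060: Fri/Wed  2061: Sat/Fri  2062: Sun/Sat  2063: Mon/Sun  2064: Wed/Mon  2065: Thu/Wed ✓  2066: Fri/Thu  2067: Sat/Fri  2068: Mon/Sat  2069: Tue/Mon  2070: Wed/Tue
Both conditions hold in: 1998, 2009, 2015, 2026, 2037, 2043, 2054, 2065 — 8.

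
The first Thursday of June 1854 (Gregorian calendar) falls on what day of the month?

1

June 1, 1854 is a Thursday, so the first Thursday is the 1st.
The first Thursday is 1 + 0 = 1.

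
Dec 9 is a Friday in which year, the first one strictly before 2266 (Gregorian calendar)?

2264

From one year to the next, a fixed date's weekday advances by 1, or by 2 when a Feb 29 lies between the two dates.
2266: December 9 is Sunday.
2265: Saturday (−1)
2264: Friday (−1)
Dec 9 falls on a Friday in 2264.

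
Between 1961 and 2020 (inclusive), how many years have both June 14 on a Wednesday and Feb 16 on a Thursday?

7

Check each year's weekday for June 14 and Feb 16:
  1961: Wed/Thu ✓  1962: Thu/Fri  1963: Fri/Sat  1964: Sun/Sun  1965: Mon/Tue  1966: Tue/Wed  1967: Wed/Thu ✓  1968: Fri/Fri  1969: Sat/Sun  1970: Sun/Mon  1971: Mon/Tue  1972: Wed/Wed  1973: Thu/Fri  1974: Fri/Sat  …(32 more)…  2007: Thu/Fri  2008: Sat/Sat  2009: Sun/Mon  2010: Mon/Tue  2011: Tue/Wed  2012: Thu/Thu  2013: Fri/Sat  2014: Sat/Sun  2015: Sun/Mon  2016: Tue/Tue  2017: Wed/Thu ✓  2018: Thu/Fri  2019: Fri/Sat  2020: Sun/Sun
Both conditions hold in: 1961, 1967, 1978, 1989, 1995, 2006, 2017 — 7.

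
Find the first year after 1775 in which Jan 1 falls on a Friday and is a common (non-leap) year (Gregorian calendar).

1779

Jan 1 advances by 2 weekdays after a leap year and by 1 after a common year.
1775: Jan 1 is Sunday.
1776: Monday (leap)
1777: Wednesday
1778: Thursday
1779: Friday
1779 begins on a Friday and is a common year.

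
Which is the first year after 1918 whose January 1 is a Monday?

Jan 1 advances by 2 weekdays after a leap year and by 1 after a common year.
1918: Jan 1 is Tuesday.
1919: Wednesday
1920: Thursday (leap)
1921: Saturday
1922: Sunday
1923: Monday
1923 begins on a Monday

1923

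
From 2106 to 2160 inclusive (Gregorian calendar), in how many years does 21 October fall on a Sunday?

Track 21 October's weekday year by year (advancing +1, or +2 across a Feb 29):
  2106: Thu  2107: Fri (+1)  2108: Sun (+2) ✓  2109: Mon (+1)  2110: Tue (+1)
  2111: Wed (+1)  2112: Fri (+2)  2113: Sat (+1)  2114: Sun (+1) ✓  2115: Mon (+1)
  2116: Wed (+2)  2117: Thu (+1)  2118: Fri (+1)  2119: Sat (+1)  … (27 more years) …
  2147: Sat (+1)  2148: Mon (+2)  2149: Tue (+1)  2150: Wed (+1)  2151: Thu (+1)
  2152: Sat (+2)  2153: Sun (+1) ✓  2154: Mon (+1)  2155: Tue (+1)  2156: Thu (+2)
  2157: Fri (+1)  2158: Sat (+1)  2159: Sun (+1) ✓  2160: Tue (+2)
Sunday years: 2108, 2114, 2125, 2131, 2136, 2142, 2153, 2159 — 8 in total.

8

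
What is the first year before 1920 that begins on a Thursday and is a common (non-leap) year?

1914

Jan 1 advances by 2 weekdays after a leap year and by 1 after a common year.
1920: Jan 1 is Thursday (leap).
1919: Wednesday
1918: Tuesday
1917: Monday
1916: Saturday (leap)
1915: Friday
1914: Thursday
1914 begins on a Thursday and is a common year.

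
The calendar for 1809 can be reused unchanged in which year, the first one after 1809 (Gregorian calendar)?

Two years share a calendar iff Jan 1 falls on the same weekday and both are leap or both are common. 1809: Jan 1 is Sunday, common year.
1810: Jan 1 Monday, common
1811: Jan 1 Tuesday, common
1812: Jan 1 Wednesday, leap
1813: Jan 1 Friday, common
1814: Jan 1 Saturday, common
1815: Jan 1 Sunday, common
1815 matches on both conditions.

1815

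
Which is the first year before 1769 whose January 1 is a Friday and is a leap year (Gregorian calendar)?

1768

Jan 1 advances by 2 weekdays after a leap year and by 1 after a common year.
1769: Jan 1 is Sunday.
1768: Friday (leap)
1768 begins on a Friday and is a leap year.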